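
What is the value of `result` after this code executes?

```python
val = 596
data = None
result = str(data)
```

val = 596; data = None; result = 'None'

'None'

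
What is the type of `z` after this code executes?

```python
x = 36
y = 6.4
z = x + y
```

int + float = float

float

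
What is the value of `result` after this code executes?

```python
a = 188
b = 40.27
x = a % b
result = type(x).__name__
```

a is int; b is float; x is float; result = 'float'

'float'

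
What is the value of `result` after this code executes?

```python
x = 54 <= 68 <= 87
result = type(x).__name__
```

x is bool; result = 'bool'

'bool'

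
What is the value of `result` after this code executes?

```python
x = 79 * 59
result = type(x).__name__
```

x is int; result = 'int'

'int'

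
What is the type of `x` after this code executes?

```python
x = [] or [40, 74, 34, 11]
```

'or' returns first truthy value (list)

list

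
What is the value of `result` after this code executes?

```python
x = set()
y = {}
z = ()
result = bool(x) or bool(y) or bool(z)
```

x = set(); y = {}; z = (); result = False

False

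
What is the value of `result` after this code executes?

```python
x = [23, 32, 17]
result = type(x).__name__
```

x is list; result = 'list'

'list'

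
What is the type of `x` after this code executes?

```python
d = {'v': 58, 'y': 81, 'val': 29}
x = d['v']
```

Accessing dict[str, int] with str key returns int

int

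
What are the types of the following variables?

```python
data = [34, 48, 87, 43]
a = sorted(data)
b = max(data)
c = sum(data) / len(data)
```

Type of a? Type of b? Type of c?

sorted() returns list; max of ints returns int; int / int = float

list, int, float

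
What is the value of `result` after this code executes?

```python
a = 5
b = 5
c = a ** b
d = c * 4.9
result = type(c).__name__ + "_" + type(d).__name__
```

a is int; b is int; c is int; d is float; result = 'int_float'

'int_float'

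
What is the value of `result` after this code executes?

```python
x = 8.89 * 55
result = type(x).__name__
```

x is float; result = 'float'

'float'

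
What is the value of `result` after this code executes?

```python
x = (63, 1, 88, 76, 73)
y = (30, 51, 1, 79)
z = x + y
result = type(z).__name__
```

x is tuple; y is tuple; z is tuple; result = 'tuple'

'tuple'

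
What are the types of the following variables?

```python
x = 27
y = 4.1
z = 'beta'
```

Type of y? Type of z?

y is assigned a number with a decimal point, so it is a float; z is assigned a quoted string literal, so it is a str

float, str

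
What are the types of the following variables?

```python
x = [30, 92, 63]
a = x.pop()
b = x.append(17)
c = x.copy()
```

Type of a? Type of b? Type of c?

pop() returns element; append() returns None; copy() returns list

int, NoneType, list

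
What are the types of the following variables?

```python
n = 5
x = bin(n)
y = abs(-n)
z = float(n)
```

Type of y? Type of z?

abs() of int returns int; float() returns float

int, float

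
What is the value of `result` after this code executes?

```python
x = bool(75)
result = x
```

x = True; result = True

True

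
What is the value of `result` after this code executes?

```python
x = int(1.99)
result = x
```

x = 1; result = 1

1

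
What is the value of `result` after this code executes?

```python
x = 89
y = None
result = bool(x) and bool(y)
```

x = 89; y = None; result = False

False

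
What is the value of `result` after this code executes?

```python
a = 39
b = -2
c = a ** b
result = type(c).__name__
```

a is int; b is int; c is float; result = 'float'

'float'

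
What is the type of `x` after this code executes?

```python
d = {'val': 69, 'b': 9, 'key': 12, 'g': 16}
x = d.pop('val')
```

dict.pop() returns the value

int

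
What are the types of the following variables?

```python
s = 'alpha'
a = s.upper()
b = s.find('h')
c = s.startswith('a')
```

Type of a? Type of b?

upper() returns str; find() returns int

str, int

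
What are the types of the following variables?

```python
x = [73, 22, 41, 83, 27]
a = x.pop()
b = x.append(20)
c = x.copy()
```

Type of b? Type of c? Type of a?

append() returns None; copy() returns list; pop() returns element

NoneType, list, int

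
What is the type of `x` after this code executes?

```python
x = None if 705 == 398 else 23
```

705 == 398 is False, so the else branch is taken

int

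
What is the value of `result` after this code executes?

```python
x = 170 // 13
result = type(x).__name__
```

x is int; result = 'int'

'int'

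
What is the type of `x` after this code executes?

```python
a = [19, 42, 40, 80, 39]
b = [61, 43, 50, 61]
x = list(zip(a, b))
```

list(zip()) returns a list of tuples

list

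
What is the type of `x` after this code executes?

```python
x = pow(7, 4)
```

pow(int, int) returns int

int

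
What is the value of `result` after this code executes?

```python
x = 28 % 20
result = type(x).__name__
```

x is int; result = 'int'

'int'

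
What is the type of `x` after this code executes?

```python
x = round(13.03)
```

round() with no decimal places returns int

int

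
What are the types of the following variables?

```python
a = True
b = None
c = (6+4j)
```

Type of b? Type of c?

b is assigned None, whose type is NoneType; c is assigned (6+4j), an int plus an imaginary literal (j suffix), which evaluates to complex

NoneType, complex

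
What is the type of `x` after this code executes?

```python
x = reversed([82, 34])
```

reversed() on a list returns list_reverseiterator

list_reverseiterator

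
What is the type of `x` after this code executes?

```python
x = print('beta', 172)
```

print() returns None

NoneType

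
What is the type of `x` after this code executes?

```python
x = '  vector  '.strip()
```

str.strip() returns str

str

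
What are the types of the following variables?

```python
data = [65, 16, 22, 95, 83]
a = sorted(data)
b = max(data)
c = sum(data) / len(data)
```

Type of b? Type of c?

max of ints returns int; int / int = float

int, float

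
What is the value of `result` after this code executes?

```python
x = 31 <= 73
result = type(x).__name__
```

x is bool; result = 'bool'

'bool'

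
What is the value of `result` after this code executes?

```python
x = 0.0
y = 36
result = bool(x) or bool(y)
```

x = 0.0; y = 36; result = True

True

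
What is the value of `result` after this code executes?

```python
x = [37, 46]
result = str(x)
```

x = [37, 46]; result = '[37, 46]'

'[37, 46]'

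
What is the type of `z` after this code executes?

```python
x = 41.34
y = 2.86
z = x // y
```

float // float = float

float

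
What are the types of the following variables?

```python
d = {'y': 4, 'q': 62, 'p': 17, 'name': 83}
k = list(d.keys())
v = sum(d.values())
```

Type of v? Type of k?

sum of ints is int; list() converts to list

int, list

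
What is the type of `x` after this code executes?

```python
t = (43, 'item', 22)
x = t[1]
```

Index 1 of tuple is a str literal

str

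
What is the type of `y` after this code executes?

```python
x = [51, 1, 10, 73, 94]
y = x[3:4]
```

Slicing a list returns a list

list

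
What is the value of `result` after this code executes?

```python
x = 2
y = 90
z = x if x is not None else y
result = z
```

x = 2; y = 90; z = 2; result = 2

2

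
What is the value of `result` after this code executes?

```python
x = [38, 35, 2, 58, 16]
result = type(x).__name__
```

x is list; result = 'list'

'list'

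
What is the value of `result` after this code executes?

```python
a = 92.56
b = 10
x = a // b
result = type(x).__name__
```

a is float; b is int; x is float; result = 'float'

'float'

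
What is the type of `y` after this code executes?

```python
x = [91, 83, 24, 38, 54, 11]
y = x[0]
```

Indexing list[int] returns int

int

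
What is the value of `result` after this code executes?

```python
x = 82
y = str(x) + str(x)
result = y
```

x = 82; y = '8282'; result = '8282'

'8282'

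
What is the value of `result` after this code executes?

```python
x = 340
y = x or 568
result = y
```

x = 340; y = 340; result = 340

340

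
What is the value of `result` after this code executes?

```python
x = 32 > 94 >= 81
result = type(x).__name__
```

x is bool; result = 'bool'

'bool'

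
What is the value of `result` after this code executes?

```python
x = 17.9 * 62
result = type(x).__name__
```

x is float; result = 'float'

'float'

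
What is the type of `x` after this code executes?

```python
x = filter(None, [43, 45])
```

filter() returns a filter object

filter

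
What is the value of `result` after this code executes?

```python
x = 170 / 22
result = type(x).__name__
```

x is float; result = 'float'

'float'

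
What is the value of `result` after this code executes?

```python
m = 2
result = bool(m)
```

m = 2; result = True

True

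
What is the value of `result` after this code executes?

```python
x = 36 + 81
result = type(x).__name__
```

x is int; result = 'int'

'int'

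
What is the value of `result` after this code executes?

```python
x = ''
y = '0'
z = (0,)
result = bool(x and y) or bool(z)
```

x = ''; y = '0'; z = (0,); result = True

True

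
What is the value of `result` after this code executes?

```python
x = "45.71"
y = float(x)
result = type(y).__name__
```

x is str; y is float; result = 'float'

'float'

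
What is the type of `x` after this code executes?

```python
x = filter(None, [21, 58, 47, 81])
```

filter() returns a filter object

filter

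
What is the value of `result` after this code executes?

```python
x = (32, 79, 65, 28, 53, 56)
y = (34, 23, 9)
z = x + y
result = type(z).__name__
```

x is tuple; y is tuple; z is tuple; result = 'tuple'

'tuple'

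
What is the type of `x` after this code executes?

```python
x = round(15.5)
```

round() with no decimal places returns int

int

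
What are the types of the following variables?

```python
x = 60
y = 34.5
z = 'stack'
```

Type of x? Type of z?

x is assigned a bare integer (no decimal point), so it is an int; z is assigned a quoted string literal, so it is a str

int, str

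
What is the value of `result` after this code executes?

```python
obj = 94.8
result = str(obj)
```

obj = 94.8; result = '94.8'

'94.8'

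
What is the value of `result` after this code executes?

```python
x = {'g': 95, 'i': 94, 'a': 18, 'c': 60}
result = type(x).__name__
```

x is dict; result = 'dict'

'dict'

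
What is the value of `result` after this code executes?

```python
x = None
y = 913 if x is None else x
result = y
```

x = None; y = 913; result = 913

913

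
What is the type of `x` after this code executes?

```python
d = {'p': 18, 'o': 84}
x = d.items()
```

dict.items() returns dict_items view

dict_items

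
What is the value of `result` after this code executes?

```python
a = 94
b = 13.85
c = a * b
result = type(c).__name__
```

a is int; b is float; c is float; result = 'float'

'float'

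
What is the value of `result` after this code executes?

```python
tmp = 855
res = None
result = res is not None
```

tmp = 855; res = None; result = False

False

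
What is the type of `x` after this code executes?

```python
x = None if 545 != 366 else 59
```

545 != 366 is True, so the if branch is taken

NoneType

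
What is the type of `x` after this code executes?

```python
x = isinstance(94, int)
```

isinstance() returns bool

bool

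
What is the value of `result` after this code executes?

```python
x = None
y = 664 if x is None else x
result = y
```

x = None; y = 664; result = 664

664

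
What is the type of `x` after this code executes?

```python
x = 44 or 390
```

'or' returns first truthy value (int)

int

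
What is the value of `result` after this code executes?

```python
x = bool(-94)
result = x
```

x = True; result = True

True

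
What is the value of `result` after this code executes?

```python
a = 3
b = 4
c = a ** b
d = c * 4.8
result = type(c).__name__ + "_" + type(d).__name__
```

a is int; b is int; c is int; d is float; result = 'int_float'

'int_float'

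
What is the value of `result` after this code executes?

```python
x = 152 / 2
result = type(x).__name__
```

x is float; result = 'float'

'float'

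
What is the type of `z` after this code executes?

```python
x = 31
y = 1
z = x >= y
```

Comparison returns bool

bool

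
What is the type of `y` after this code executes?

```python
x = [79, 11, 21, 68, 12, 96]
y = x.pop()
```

list.pop() returns the popped element

int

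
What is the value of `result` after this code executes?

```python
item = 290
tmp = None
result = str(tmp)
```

item = 290; tmp = None; result = 'None'

'None'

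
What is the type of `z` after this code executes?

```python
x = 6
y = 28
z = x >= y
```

Comparison returns bool

bool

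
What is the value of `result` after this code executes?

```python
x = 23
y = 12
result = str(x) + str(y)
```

x = 23; y = 12; result = '2312'

'2312'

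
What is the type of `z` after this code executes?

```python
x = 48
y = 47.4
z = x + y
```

int + float = float

float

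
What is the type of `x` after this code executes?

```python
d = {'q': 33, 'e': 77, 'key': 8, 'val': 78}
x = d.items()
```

dict.items() returns dict_items view

dict_items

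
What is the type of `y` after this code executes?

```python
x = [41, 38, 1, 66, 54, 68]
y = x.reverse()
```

list.reverse() returns None

NoneType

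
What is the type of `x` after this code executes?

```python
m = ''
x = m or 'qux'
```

'or' returns first truthy value (str)

str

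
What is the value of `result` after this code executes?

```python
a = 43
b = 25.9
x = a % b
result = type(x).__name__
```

a is int; b is float; x is float; result = 'float'

'float'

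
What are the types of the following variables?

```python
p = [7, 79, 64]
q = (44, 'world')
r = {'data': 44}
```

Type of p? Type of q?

p is assigned a list literal (square brackets); q is assigned a tuple (parenthesized, comma-separated values)

list, tuple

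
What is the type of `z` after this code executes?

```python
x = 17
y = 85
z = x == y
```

Equality comparison returns bool

bool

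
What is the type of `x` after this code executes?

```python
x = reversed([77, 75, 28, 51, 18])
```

reversed() on a list returns list_reverseiterator

list_reverseiterator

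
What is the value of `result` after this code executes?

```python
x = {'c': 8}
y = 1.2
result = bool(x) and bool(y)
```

x = {'c': 8}; y = 1.2; result = True

True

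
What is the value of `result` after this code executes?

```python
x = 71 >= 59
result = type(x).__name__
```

x is bool; result = 'bool'

'bool'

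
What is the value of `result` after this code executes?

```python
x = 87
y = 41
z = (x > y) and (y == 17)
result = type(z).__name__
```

x is int; y is int; z is bool; result = 'bool'

'bool'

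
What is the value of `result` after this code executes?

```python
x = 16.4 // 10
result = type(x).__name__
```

x is float; result = 'float'

'float'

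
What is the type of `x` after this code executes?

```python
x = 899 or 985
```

'or' returns first truthy value (int)

int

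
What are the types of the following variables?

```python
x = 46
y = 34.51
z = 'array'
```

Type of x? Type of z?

x is assigned a bare integer (no decimal point), so it is an int; z is assigned a quoted string literal, so it is a str

int, str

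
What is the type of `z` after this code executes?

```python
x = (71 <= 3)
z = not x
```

'not' returns bool

bool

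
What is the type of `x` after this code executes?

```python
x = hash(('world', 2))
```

hash() returns int

int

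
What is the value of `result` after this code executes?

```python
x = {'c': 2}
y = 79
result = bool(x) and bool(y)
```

x = {'c': 2}; y = 79; result = True

True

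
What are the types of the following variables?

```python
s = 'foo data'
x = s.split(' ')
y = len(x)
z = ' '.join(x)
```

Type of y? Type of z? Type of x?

len() returns int; str.join() returns str; str.split() returns list

int, str, list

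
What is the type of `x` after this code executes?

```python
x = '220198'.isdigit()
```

str.isdigit() returns bool

bool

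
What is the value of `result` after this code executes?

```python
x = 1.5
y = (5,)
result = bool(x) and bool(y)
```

x = 1.5; y = (5,); result = True

True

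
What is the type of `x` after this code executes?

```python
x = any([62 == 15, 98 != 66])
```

any() returns bool

bool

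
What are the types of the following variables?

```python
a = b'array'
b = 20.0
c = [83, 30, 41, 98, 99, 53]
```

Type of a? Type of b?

a is assigned a bytes literal (b'...' prefix); b is assigned a number with a decimal point, so it is a float

bytes, float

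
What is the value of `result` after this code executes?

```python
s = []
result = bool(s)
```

s = []; result = False

False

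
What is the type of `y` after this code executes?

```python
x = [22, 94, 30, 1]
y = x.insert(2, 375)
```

list.insert() returns None

NoneType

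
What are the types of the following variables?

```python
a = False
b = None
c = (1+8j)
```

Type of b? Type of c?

b is assigned None, whose type is NoneType; c is assigned (1+8j), an int plus an imaginary literal (j suffix), which evaluates to complex

NoneType, complex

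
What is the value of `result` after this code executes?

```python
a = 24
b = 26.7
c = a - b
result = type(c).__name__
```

a is int; b is float; c is float; result = 'float'

'float'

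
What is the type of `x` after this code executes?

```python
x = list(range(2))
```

list(range()) returns list

list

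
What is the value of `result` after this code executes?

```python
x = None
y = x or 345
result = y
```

x = None; y = 345; result = 345

345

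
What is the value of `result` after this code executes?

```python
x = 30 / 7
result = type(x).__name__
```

x is float; result = 'float'

'float'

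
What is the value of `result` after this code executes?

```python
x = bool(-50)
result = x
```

x = True; result = True

True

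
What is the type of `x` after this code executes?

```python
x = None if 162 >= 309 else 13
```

162 >= 309 is False, so the else branch is taken

int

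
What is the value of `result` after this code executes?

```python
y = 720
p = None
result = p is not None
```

y = 720; p = None; result = False

False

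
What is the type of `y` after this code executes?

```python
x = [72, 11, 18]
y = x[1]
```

Indexing list[int] returns int

int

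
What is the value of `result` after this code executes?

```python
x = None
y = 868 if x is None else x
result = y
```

x = None; y = 868; result = 868

868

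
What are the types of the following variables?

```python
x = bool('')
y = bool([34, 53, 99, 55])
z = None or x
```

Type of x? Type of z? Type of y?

bool() returns bool; None or bool returns the bool; bool() returns bool

bool, bool, bool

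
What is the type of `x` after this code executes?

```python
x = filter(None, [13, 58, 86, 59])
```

filter() returns a filter object

filter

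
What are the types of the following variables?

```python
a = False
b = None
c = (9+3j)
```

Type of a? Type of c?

a is assigned the constant False, which has type bool; c is assigned (9+3j), an int plus an imaginary literal (j suffix), which evaluates to complex

bool, complex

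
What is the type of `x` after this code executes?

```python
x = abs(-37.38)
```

abs() of float returns float

float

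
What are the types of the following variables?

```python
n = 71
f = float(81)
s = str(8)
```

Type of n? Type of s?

n is assigned a bare integer (no decimal point), so it is an int; s is assigned the result of calling str(), which returns a str

int, str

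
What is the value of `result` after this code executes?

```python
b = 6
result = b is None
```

b = 6; result = False

False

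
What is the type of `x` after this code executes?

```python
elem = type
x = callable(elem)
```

callable() returns bool

bool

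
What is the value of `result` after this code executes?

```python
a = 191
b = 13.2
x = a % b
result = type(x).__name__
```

a is int; b is float; x is float; result = 'float'

'float'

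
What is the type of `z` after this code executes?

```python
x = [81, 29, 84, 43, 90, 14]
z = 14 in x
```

'in' operator returns bool

bool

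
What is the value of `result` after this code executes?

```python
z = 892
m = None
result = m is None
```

z = 892; m = None; result = True

True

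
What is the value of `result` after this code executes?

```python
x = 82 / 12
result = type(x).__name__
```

x is float; result = 'float'

'float'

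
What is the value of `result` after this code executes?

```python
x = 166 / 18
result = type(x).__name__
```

x is float; result = 'float'

'float'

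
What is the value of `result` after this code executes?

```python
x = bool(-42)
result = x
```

x = True; result = True

True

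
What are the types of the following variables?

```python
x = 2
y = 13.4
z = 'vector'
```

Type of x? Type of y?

x is assigned a bare integer (no decimal point), so it is an int; y is assigned a number with a decimal point, so it is a float

int, float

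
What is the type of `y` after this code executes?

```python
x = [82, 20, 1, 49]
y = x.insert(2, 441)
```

list.insert() returns None

NoneType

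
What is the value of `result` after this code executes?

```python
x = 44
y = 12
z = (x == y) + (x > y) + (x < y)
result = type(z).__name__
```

x is int; y is int; z is int; result = 'int'

'int'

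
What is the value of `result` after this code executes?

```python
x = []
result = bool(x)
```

x = []; result = False

False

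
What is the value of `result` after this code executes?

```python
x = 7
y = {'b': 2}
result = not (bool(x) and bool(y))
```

x = 7; y = {'b': 2}; result = False

False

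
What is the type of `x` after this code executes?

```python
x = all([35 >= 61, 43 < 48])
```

all() returns bool

bool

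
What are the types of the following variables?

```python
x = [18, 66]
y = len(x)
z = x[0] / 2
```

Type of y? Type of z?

len() returns int; int / int = float

int, float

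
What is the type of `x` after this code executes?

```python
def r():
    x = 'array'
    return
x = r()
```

Bare return returns None

NoneType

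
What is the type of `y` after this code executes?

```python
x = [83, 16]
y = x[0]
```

Indexing list[int] returns int

int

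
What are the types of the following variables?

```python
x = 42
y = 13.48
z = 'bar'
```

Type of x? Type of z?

x is assigned a bare integer (no decimal point), so it is an int; z is assigned a quoted string literal, so it is a str

int, str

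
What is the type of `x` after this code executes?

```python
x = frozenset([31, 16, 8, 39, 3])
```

frozenset() returns frozenset

frozenset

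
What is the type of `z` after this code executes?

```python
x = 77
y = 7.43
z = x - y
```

int - float = float

float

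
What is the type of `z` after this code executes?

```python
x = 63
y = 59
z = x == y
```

Equality comparison returns bool

bool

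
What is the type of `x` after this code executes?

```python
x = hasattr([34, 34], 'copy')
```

hasattr() returns bool

bool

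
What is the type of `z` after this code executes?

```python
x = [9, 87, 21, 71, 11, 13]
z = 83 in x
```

'in' operator returns bool

bool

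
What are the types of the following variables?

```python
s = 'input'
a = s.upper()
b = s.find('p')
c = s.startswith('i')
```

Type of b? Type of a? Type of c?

find() returns int; upper() returns str; startswith() returns bool

int, str, bool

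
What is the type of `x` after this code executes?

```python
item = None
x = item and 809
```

'and' returns first falsy value (None)

NoneType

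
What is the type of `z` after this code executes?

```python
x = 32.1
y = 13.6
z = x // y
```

float // float = float

float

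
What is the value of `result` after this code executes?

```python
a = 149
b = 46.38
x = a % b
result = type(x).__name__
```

a is int; b is float; x is float; result = 'float'

'float'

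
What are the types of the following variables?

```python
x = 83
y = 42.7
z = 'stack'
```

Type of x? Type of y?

x is assigned a bare integer (no decimal point), so it is an int; y is assigned a number with a decimal point, so it is a float

int, float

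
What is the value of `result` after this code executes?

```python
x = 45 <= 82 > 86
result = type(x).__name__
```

x is bool; result = 'bool'

'bool'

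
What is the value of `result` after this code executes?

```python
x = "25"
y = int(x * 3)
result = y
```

x = '25'; y = 252525; result = 252525

252525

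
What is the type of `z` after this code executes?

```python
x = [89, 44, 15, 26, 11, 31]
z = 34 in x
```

'in' operator returns bool

bool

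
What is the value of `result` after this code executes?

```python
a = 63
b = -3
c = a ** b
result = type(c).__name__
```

a is int; b is int; c is float; result = 'float'

'float'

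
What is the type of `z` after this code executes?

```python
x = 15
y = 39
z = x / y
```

int / int = float

float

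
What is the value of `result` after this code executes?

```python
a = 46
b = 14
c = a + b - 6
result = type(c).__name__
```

a is int; b is int; c is int; result = 'int'

'int'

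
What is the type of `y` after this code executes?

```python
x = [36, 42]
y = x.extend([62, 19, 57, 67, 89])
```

list.extend() returns None

NoneType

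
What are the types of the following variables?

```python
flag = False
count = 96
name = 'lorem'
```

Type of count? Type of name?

count is assigned a bare integer (no decimal point), so it is an int; name is assigned a quoted string literal, so it is a str

int, str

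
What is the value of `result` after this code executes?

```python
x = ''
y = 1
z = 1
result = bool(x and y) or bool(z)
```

x = ''; y = 1; z = 1; result = True

True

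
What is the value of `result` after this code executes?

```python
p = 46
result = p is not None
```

p = 46; result = True

True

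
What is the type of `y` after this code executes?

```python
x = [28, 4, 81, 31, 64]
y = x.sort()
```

list.sort() returns None (mutates in place)

NoneType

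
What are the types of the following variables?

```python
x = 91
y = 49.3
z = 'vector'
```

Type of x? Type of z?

x is assigned a bare integer (no decimal point), so it is an int; z is assigned a quoted string literal, so it is a str

int, str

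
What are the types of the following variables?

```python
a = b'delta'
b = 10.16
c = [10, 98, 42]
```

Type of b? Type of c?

b is assigned a number with a decimal point, so it is a float; c is assigned a list literal (square brackets)

float, list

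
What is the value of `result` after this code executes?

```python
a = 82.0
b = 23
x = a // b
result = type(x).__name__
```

a is float; b is int; x is float; result = 'float'

'float'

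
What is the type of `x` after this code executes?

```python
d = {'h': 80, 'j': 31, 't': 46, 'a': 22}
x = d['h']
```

Accessing dict[str, int] with str key returns int

int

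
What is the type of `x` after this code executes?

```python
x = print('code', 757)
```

print() returns None

NoneType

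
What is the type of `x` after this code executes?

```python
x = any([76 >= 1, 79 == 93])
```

any() returns bool

bool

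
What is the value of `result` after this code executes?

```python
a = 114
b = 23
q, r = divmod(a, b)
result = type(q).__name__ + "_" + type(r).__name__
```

a is int; b is int; q is int; r is int; result = 'int_int'

'int_int'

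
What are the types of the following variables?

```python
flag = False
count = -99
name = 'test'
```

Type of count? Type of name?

count is assigned a bare integer (no decimal point), so it is an int; name is assigned a quoted string literal, so it is a str

int, str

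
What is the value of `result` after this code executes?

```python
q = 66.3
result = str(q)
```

q = 66.3; result = '66.3'

'66.3'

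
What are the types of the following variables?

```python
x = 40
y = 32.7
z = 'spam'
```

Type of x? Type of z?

x is assigned a bare integer (no decimal point), so it is an int; z is assigned a quoted string literal, so it is a str

int, str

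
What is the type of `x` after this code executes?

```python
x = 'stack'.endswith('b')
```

str.endswith() returns bool

bool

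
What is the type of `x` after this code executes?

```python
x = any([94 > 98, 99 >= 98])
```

any() returns bool

bool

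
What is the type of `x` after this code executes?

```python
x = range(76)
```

range() returns a range object

range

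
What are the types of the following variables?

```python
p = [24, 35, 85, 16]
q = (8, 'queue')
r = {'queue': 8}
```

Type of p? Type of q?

p is assigned a list literal (square brackets); q is assigned a tuple (parenthesized, comma-separated values)

list, tuple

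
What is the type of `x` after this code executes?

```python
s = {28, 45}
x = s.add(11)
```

set.add() returns None (mutates in place)

NoneType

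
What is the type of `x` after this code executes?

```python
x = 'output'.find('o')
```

str.find() returns int index

int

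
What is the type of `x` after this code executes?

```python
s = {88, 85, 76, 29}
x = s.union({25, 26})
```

set.union() returns a new set

set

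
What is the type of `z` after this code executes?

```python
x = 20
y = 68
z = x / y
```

int / int = float

float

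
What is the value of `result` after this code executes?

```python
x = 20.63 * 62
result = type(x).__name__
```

x is float; result = 'float'

'float'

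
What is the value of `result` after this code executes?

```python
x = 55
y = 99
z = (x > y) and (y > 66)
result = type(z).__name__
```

x is int; y is int; z is bool; result = 'bool'

'bool'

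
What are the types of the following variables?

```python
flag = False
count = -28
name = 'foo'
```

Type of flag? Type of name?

flag is assigned the constant False, which has type bool; name is assigned a quoted string literal, so it is a str

bool, str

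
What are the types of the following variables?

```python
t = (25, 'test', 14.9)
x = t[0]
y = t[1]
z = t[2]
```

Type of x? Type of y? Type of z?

tuple[0] is int; tuple[1] is str; tuple[2] is float

int, str, float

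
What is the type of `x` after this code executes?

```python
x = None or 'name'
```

'or' with None returns the other truthy value (str)

str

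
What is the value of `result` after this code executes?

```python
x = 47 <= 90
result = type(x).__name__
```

x is bool; result = 'bool'

'bool'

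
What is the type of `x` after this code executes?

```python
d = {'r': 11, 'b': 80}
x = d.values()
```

.values() returns dict_values view

dict_values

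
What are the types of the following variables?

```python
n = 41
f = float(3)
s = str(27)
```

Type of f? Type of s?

f is assigned the result of calling float(), which returns a float; s is assigned the result of calling str(), which returns a str

float, str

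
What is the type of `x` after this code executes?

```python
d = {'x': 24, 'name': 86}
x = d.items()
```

dict.items() returns dict_items view

dict_items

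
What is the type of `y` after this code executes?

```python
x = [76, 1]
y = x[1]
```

Indexing list[int] returns int

int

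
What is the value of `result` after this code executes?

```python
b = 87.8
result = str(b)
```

b = 87.8; result = '87.8'

'87.8'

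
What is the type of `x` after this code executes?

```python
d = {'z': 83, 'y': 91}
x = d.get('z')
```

dict.get() returns value type when found

int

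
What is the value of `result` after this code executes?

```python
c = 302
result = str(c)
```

c = 302; result = '302'

'302'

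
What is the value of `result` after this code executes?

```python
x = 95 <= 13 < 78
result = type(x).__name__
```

x is bool; result = 'bool'

'bool'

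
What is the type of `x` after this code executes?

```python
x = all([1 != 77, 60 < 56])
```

all() returns bool

bool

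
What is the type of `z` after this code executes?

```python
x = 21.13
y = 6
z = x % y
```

float % int = float

float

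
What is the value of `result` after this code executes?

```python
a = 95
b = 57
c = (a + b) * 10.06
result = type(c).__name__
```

a is int; b is int; c is float; result = 'float'

'float'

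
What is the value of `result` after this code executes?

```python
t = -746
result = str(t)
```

t = -746; result = '-746'

'-746'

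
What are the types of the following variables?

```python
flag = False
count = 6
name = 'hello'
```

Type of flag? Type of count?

flag is assigned the constant False, which has type bool; count is assigned a bare integer (no decimal point), so it is an int

bool, int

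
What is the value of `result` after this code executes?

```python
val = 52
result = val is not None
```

val = 52; result = True

True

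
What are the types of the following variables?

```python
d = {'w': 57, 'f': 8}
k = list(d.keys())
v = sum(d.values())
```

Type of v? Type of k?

sum of ints is int; list() converts to list

int, list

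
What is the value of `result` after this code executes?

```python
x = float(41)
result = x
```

x = 41.0; result = 41.0

41.0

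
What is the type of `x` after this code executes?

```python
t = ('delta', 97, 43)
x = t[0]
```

Index 0 of tuple is a str literal

str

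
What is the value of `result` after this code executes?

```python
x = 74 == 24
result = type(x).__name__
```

x is bool; result = 'bool'

'bool'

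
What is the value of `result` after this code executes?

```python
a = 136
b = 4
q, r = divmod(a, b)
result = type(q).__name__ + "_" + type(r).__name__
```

a is int; b is int; q is int; r is int; result = 'int_int'

'int_int'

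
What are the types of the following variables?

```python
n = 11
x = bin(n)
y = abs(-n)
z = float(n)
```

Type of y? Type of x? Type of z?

abs() of int returns int; bin() returns str; float() returns float

int, str, float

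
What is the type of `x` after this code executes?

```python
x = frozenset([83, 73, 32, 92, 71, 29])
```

frozenset() returns frozenset

frozenset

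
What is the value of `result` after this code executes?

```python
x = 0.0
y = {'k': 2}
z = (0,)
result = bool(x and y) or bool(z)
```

x = 0.0; y = {'k': 2}; z = (0,); result = True

True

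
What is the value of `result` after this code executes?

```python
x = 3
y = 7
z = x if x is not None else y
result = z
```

x = 3; y = 7; z = 3; result = 3

3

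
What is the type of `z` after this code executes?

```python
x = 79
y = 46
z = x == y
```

Equality comparison returns bool

bool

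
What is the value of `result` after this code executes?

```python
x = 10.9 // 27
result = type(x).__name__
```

x is float; result = 'float'

'float'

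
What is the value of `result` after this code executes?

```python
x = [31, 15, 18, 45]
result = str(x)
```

x = [31, 15, 18, 45]; result = '[31, 15, 18, 45]'

'[31, 15, 18, 45]'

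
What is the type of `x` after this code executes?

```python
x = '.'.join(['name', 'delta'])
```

str.join() returns str

str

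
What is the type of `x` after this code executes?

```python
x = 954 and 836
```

'and' with truthy values returns last operand (int)

int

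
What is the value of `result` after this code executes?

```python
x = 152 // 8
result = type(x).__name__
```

x is int; result = 'int'

'int'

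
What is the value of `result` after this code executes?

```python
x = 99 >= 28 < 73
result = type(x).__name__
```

x is bool; result = 'bool'

'bool'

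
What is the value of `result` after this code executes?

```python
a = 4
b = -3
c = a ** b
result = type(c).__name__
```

a is int; b is int; c is float; result = 'float'

'float'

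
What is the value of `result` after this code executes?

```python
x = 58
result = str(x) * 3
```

x = 58; result = '585858'

'585858'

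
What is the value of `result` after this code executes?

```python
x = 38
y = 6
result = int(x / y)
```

x = 38; y = 6; result = 6

6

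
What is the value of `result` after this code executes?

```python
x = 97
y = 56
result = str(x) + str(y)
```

x = 97; y = 56; result = '9756'

'9756'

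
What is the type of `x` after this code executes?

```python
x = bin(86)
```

bin() returns str representation

str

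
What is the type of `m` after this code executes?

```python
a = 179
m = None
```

None has type NoneType

NoneType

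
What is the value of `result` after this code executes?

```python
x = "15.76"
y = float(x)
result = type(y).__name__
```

x is str; y is float; result = 'float'

'float'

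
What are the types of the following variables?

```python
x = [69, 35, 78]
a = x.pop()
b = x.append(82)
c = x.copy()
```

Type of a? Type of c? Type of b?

pop() returns element; copy() returns list; append() returns None

int, list, NoneType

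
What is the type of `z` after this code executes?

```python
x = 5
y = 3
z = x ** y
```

positive int ** positive int = int

int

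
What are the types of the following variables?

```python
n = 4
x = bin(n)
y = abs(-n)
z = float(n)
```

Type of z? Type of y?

float() returns float; abs() of int returns int

float, int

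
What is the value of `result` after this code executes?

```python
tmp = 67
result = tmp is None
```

tmp = 67; result = False

False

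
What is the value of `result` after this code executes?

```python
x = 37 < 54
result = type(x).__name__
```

x is bool; result = 'bool'

'bool'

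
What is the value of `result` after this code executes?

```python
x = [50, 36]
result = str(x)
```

x = [50, 36]; result = '[50, 36]'

'[50, 36]'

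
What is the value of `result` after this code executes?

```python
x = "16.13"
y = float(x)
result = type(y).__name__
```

x is str; y is float; result = 'float'

'float'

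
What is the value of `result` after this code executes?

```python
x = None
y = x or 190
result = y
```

x = None; y = 190; result = 190

190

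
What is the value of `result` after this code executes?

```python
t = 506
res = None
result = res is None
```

t = 506; res = None; result = True

True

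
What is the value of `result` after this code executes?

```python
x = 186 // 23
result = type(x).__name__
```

x is int; result = 'int'

'int'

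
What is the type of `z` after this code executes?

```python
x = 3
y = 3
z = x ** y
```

positive int ** positive int = int

int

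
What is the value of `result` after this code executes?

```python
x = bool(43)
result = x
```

x = True; result = True

True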